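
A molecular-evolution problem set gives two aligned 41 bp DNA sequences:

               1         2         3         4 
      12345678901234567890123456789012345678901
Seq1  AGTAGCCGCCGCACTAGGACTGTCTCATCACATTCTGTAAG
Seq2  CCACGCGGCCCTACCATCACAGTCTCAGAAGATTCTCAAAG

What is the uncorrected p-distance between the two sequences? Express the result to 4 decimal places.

0.3902

The sequences differ at positions 1 (A/C), 2 (G/C), 3 (T/A), 4 (A/C), 7 (C/G), 11 (G/C), 12 (C/T), 15 (T/C), 17 (G/T), 18 (G/C), 21 (T/A), 28 (T/G), 29 (C/A), 31 (C/G), 37 (G/C), 38 (T/A).
There are 16 differences over 41 sites, so p = 16/41 = 0.3902.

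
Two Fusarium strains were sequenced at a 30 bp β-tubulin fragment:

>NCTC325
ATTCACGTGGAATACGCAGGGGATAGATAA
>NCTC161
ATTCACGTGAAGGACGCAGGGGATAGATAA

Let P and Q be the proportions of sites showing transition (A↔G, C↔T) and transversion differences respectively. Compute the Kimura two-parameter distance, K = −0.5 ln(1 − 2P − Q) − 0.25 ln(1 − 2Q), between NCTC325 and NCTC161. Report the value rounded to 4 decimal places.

0.1084

Mismatches occur at site 10 (G↔A, transition), site 12 (A↔G, transition), site 13 (T↔G, transversion).
Of the 3 differences, 2 transitions and 1 transversion over 30 sites: P = 2/30 = 0.066667, Q = 1/30 = 0.033333.
d = −0.5·ln(0.833333) − 0.25·ln(0.933334) = −0.5·(-0.182322) − 0.25·(-0.068992) = 0.1084.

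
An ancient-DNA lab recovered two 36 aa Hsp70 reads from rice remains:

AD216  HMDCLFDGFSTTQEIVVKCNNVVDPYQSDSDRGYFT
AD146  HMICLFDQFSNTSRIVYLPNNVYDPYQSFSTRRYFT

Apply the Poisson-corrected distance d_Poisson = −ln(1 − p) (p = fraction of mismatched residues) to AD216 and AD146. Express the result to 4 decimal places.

0.4055

Differing sites — 3:D/I; 8:G/Q; 11:T/N; 13:Q/S; 14:E/R; 17:V/Y; 18:K/L; 19:C/P; 23:V/Y; 29:D/F; 31:D/T; 33:G/R.
p = 12/36 = 0.333333.
d = −ln(1 − 0.333333) = −ln(0.666667) = 0.4055.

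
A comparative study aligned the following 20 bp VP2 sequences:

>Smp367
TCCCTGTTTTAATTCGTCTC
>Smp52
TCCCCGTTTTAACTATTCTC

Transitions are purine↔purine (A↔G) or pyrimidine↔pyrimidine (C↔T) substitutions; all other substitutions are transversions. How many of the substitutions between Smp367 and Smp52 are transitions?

2

The sequences differ at positions 5 (T/C, transition), 13 (T/C, transition), 15 (C/A, transversion), 16 (G/T, transversion).
Of the 4 differences, 2 transitions and 2 transversions, so the answer is 2.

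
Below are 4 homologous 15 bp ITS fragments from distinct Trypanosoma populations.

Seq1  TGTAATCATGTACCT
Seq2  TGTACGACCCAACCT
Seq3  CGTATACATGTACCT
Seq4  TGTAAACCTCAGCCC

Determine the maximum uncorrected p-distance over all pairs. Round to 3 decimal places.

Pairwise Hamming distances:
  Seq1 vs Seq2: 7
  Seq1 vs Seq3: 3
  Seq1 vs Seq4: 6
  Seq2 vs Seq3: 8
  Seq2 vs Seq4: 6
  Seq3 vs Seq4: 7
The largest is 8 mismatches, between Seq2 and Seq3; p = 8/15 = 0.533.

0.533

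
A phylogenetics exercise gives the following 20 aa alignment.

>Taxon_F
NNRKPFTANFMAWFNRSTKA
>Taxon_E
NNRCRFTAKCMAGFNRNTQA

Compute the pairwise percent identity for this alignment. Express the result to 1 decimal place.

The sequences differ at positions 4 (K/C), 5 (P/R), 9 (N/K), 10 (F/C), 13 (W/G), 17 (S/N), 19 (K/Q).
13 of the 20 sites match, so the percent identity is 13/20 × 100 = 65.0%.

65.0%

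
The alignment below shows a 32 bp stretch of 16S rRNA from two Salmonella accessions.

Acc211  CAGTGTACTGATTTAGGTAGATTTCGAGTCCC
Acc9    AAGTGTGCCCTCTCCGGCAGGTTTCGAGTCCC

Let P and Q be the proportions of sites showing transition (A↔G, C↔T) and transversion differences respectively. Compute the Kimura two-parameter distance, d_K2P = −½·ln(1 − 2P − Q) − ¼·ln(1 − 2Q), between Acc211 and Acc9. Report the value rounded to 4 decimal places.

0.4185

Mismatches occur at site 1 (C↔A, transversion), site 7 (A↔G, transition), site 9 (T↔C, transition), site 10 (G↔C, transversion), site 11 (A↔T, transversion), site 12 (T↔C, transition), site 14 (T↔C, transition), site 15 (A↔C, transversion), site 18 (T↔C, transition), site 21 (A↔G, transition).
Of the 10 differences, 6 transitions and 4 transversions over 32 sites: P = 6/32 = 0.187500, Q = 4/32 = 0.125000.
d = −0.5·ln(0.500000) − 0.25·ln(0.750000) = −0.5·(-0.693147) − 0.25·(-0.287682) = 0.4185.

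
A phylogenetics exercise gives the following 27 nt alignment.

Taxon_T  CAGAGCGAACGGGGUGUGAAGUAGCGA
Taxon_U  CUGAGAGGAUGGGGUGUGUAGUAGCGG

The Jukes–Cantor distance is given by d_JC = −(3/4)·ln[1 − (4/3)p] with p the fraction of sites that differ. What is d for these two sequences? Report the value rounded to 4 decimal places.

Differing sites — 2:A/U; 6:C/A; 8:A/G; 10:C/U; 19:A/U; 27:A/G.
p = 6/27 = 0.222222.
d = −0.75 · ln(1 − (4/3)·0.222222) = −0.75 · ln(0.703704) = −0.75 · (-0.351397) = 0.2635.

0.2635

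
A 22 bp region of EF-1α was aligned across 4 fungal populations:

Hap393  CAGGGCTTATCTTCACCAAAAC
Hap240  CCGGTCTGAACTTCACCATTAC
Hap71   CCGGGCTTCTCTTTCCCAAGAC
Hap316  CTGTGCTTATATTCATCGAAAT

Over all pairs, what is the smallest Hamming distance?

Pairwise Hamming distances:
  Hap393 vs Hap240: 6
  Hap393 vs Hap71: 5
  Hap393 vs Hap316: 6
  Hap240 vs Hap71: 8
  Hap240 vs Hap316: 11
  Hap71 vs Hap316: 10
The smallest is 5, between Hap393 and Hap71.

5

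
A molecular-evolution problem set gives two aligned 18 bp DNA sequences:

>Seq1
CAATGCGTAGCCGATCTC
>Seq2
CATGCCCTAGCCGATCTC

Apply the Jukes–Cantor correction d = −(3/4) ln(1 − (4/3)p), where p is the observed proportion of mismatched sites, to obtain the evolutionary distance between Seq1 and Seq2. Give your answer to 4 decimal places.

0.2635

Mismatches occur at site 3 (A/T), site 4 (T/G), site 5 (G/C), site 7 (G/C).
p = 4/18 = 0.222222.
d = −0.75 · ln(1 − (4/3)·0.222222) = −0.75 · ln(0.703704) = −0.75 · (-0.351397) = 0.2635.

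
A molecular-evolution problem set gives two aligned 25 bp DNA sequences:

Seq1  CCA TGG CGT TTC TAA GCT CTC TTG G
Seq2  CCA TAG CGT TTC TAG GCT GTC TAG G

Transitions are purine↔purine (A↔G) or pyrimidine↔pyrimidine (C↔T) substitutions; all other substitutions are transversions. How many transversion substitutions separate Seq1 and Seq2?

2

Mismatches occur at site 5 (G/A, transition), site 15 (A/G, transition), site 19 (C/G, transversion), site 23 (T/A, transversion).
Of the 4 differences, 2 transitions and 2 transversions, so the answer is 2.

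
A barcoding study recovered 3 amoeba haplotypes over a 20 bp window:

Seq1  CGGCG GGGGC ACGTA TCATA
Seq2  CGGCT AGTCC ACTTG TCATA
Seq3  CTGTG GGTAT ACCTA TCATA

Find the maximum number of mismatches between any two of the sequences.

Pairwise Hamming distances:
  Seq1 vs Seq2: 6
  Seq1 vs Seq3: 6
  Seq2 vs Seq3: 8
The largest is 8, between Seq2 and Seq3.

8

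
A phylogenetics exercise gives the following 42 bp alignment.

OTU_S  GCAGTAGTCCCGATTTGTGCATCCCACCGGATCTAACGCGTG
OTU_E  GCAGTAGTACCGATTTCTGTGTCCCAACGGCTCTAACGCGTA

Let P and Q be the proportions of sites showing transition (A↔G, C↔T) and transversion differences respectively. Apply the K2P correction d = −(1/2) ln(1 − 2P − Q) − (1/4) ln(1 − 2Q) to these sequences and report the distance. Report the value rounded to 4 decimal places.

0.1888

Mismatches occur at site 9 (C/A, transversion), site 17 (G/C, transversion), site 20 (C/T, transition), site 21 (A/G, transition), site 27 (C/A, transversion), site 31 (A/C, transversion), site 42 (G/A, transition).
Of the 7 differences, 3 transitions and 4 transversions over 42 sites: P = 3/42 = 0.071429, Q = 4/42 = 0.095238.
d = −0.5·ln(0.761904) − 0.25·ln(0.809524) = −0.5·(-0.271935) − 0.25·(-0.211309) = 0.1888.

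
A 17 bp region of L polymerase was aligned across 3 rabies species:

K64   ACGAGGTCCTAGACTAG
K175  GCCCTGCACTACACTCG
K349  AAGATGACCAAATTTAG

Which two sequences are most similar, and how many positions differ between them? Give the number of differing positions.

Pairwise Hamming distances:
  K64 vs K175: 8
  K64 vs K349: 7
  K175 vs K349: 11
The smallest is 7, between K64 and K349.

7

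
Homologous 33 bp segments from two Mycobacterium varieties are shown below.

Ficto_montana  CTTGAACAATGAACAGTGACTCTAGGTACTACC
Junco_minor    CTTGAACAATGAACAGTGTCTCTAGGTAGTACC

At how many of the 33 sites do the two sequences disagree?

Mismatches occur at site 19 (A/T), site 29 (C/G).
That gives 2 mismatches out of 33 aligned sites, so the Hamming distance is 2.

2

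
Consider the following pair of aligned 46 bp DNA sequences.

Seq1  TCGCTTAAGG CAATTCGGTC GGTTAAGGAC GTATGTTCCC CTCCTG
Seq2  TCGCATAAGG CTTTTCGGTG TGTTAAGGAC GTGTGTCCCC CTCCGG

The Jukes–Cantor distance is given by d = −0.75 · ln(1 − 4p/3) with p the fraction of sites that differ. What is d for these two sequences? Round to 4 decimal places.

0.1979

Mismatches occur at site 5 (T/A), site 12 (A/T), site 13 (A/T), site 20 (C/G), site 21 (G/T), site 33 (A/G), site 37 (T/C), site 45 (T/G).
p = 8/46 = 0.173913.
d = −0.75 · ln(1 − (4/3)·0.173913) = −0.75 · ln(0.768116) = −0.75 · (-0.263815) = 0.1979.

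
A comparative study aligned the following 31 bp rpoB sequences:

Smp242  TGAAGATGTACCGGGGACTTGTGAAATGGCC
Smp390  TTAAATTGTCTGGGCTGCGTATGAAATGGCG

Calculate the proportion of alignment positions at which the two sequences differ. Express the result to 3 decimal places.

0.387

Mismatches occur at site 2 (G/T), site 5 (G/A), site 6 (A/T), site 10 (A/C), site 11 (C/T), site 12 (C/G), site 15 (G/C), site 16 (G/T), site 17 (A/G), site 19 (T/G), site 21 (G/A), site 31 (C/G).
There are 12 differences over 31 sites, so p = 12/31 = 0.387.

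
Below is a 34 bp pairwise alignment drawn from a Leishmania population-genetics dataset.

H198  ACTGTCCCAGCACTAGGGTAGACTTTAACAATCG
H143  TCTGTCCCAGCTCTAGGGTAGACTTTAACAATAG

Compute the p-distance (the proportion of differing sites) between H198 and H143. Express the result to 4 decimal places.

0.0882

The sequences differ at positions 1 (A/T), 12 (A/T), 33 (C/A).
There are 3 differences over 34 sites, so p = 3/34 = 0.0882.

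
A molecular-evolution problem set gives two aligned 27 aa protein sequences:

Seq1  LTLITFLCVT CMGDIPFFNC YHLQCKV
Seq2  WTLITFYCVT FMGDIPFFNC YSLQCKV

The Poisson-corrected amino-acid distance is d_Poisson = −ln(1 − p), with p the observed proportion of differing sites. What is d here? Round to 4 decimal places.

0.1603

The sequences differ at positions 1 (L/W), 7 (L/Y), 11 (C/F), 22 (H/S).
p = 4/27 = 0.148148.
d = −ln(1 − 0.148148) = −ln(0.851852) = 0.1603.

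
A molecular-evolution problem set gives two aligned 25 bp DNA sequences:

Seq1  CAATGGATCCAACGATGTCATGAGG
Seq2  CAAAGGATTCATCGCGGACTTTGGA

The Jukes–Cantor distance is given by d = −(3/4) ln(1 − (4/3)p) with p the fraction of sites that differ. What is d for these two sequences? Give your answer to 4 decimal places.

Differing sites — 4:T/A; 9:C/T; 12:A/T; 15:A/C; 16:T/G; 18:T/A; 20:A/T; 22:G/T; 23:A/G; 25:G/A.
p = 10/25 = 0.400000.
d = −0.75 · ln(1 − (4/3)·0.400000) = −0.75 · ln(0.466667) = −0.75 · (-0.762139) = 0.5716.

0.5716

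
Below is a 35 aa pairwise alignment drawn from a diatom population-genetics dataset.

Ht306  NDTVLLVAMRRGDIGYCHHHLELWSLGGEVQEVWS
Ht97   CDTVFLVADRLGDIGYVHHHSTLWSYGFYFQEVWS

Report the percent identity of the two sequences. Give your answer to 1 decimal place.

68.6%

Differing sites — 1:N/C; 5:L/F; 9:M/D; 11:R/L; 17:C/V; 21:L/S; 22:E/T; 26:L/Y; 28:G/F; 29:E/Y; 30:V/F.
24 of the 35 sites match, so the percent identity is 24/35 × 100 = 68.6%.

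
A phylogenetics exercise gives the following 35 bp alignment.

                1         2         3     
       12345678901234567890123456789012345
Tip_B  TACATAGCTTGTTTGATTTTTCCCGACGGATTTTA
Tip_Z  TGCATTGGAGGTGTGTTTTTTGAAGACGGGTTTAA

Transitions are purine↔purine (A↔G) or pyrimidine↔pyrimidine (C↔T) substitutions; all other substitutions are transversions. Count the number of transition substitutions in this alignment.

2

Mismatches occur at site 2 (A→G, transition), site 6 (A→T, transversion), site 8 (C→G, transversion), site 9 (T→A, transversion), site 10 (T→G, transversion), site 13 (T→G, transversion), site 16 (A→T, transversion), site 22 (C→G, transversion), site 23 (C→A, transversion), site 24 (C→A, transversion), site 30 (A→G, transition), site 34 (T→A, transversion).
Of the 12 differences, 2 transitions and 10 transversions, so the answer is 2.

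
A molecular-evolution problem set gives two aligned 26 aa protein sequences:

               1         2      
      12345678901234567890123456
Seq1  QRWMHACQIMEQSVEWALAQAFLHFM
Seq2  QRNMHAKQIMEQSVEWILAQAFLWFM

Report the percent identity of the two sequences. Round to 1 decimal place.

Differing sites — 3:W/N; 7:C/K; 17:A/I; 24:H/W.
22 of the 26 sites match, so the percent identity is 22/26 × 100 = 84.6%.

84.6%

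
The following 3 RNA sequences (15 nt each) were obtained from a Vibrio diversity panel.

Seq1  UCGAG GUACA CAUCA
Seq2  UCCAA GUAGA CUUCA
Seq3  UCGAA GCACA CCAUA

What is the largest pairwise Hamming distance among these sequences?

Pairwise Hamming distances:
  Seq1 vs Seq2: 4
  Seq1 vs Seq3: 5
  Seq2 vs Seq3: 6
The largest is 6, between Seq2 and Seq3.

6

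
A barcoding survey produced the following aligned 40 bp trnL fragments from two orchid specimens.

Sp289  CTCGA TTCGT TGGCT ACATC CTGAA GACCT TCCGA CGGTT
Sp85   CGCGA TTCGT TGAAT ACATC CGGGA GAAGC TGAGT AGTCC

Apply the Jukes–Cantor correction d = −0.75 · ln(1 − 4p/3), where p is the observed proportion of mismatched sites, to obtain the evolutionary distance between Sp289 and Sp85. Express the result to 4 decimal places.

Mismatches occur at site 2 (T→G), site 13 (G→A), site 14 (C→A), site 22 (T→G), site 24 (A→G), site 28 (C→A), site 29 (C→G), site 30 (T→C), site 32 (C→G), site 33 (C→A), site 35 (A→T), site 36 (C→A), site 38 (G→T), site 39 (T→C), site 40 (T→C).
p = 15/40 = 0.375000.
d = −0.75 · ln(1 − (4/3)·0.375000) = −0.75 · ln(0.500000) = −0.75 · (-0.693147) = 0.5199.

0.5199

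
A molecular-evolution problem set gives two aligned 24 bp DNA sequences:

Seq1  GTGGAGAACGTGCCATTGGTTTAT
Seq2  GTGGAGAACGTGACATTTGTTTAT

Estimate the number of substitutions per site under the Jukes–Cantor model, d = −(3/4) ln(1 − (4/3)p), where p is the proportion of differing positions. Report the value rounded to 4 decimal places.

0.0883

Mismatches occur at site 13 (C↔A), site 18 (G↔T).
p = 2/24 = 0.083333.
d = −0.75 · ln(1 − (4/3)·0.083333) = −0.75 · ln(0.888889) = −0.75 · (-0.117783) = 0.0883.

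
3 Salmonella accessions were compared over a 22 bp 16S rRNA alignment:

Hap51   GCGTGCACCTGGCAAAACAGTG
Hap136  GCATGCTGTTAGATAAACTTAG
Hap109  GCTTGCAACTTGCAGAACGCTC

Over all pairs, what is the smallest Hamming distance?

7

Pairwise Hamming distances:
  Hap51 vs Hap136: 10
  Hap51 vs Hap109: 7
  Hap136 vs Hap109: 12
The smallest is 7, between Hap51 and Hap109.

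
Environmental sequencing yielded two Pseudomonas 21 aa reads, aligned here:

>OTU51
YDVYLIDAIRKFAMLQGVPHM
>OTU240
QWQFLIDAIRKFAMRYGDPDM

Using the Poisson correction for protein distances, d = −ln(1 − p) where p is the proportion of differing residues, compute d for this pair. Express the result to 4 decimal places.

0.4796

Differing sites — 1:Y/Q; 2:D/W; 3:V/Q; 4:Y/F; 15:L/R; 16:Q/Y; 18:V/D; 20:H/D.
p = 8/21 = 0.380952.
d = −ln(1 − 0.380952) = −ln(0.619048) = 0.4796.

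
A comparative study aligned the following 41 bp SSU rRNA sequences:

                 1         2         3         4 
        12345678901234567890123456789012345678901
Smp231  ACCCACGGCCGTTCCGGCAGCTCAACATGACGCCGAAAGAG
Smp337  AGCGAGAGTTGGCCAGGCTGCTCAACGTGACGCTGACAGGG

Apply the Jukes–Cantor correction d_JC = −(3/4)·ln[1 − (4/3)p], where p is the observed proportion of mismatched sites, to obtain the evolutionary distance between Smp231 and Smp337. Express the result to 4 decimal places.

Differing sites — 2:C/G; 4:C/G; 6:C/G; 7:G/A; 9:C/T; 10:C/T; 12:T/G; 13:T/C; 15:C/A; 19:A/T; 27:A/G; 34:C/T; 37:A/C; 40:A/G.
p = 14/41 = 0.341463.
d = −0.75 · ln(1 − (4/3)·0.341463) = −0.75 · ln(0.544716) = −0.75 · (-0.607491) = 0.4556.

0.4556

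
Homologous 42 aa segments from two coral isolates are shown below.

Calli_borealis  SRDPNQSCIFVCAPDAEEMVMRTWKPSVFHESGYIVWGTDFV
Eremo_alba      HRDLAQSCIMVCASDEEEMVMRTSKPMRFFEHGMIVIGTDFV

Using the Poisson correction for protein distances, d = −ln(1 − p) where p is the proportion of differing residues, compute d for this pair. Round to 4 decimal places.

0.3704

The sequences differ at positions 1 (S/H), 4 (P/L), 5 (N/A), 10 (F/M), 14 (P/S), 16 (A/E), 24 (W/S), 27 (S/M), 28 (V/R), 30 (H/F), 32 (S/H), 34 (Y/M), 37 (W/I).
p = 13/42 = 0.309524.
d = −ln(1 − 0.309524) = −ln(0.690476) = 0.3704.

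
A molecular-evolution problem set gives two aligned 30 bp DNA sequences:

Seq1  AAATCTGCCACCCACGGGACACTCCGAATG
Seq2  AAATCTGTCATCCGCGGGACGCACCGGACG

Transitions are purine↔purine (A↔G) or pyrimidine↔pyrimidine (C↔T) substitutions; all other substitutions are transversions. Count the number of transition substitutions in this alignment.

6

Differing sites — 8:C/T (Ti); 11:C/T (Ti); 14:A/G (Ti); 21:A/G (Ti); 23:T/A (Tv); 27:A/G (Ti); 29:T/C (Ti).
Of the 7 differences, 6 transitions and 1 transversion, so the answer is 6.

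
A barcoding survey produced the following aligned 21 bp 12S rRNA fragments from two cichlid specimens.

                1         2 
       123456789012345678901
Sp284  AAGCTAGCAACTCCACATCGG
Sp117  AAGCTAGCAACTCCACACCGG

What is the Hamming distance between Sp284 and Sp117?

The sequences differ at position 18 (T/C).
That gives 1 mismatch out of 21 aligned sites, so the Hamming distance is 1.

1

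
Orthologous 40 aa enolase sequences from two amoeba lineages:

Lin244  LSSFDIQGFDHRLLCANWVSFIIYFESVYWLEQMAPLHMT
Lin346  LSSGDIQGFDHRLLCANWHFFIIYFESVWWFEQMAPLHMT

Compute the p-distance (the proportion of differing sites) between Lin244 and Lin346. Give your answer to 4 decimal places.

The sequences differ at positions 4 (F/G), 19 (V/H), 20 (S/F), 29 (Y/W), 31 (L/F).
There are 5 differences over 40 sites, so p = 5/40 = 0.1250.

0.1250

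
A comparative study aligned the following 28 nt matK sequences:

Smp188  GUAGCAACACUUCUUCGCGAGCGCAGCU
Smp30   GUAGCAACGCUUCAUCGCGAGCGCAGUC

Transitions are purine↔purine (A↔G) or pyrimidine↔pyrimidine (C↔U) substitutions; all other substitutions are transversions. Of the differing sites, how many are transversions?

1

Mismatches occur at site 9 (A/G, transition), site 14 (U/A, transversion), site 27 (C/U, transition), site 28 (U/C, transition).
Of the 4 differences, 3 transitions and 1 transversion, so the answer is 1.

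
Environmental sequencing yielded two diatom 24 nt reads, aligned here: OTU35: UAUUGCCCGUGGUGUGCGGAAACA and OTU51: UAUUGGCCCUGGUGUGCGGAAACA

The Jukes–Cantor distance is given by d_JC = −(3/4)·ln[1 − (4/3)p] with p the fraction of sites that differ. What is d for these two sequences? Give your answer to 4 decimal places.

The sequences differ at positions 6 (C/G), 9 (G/C).
p = 2/24 = 0.083333.
d = −0.75 · ln(1 − (4/3)·0.083333) = −0.75 · ln(0.888889) = −0.75 · (-0.117783) = 0.0883.

0.0883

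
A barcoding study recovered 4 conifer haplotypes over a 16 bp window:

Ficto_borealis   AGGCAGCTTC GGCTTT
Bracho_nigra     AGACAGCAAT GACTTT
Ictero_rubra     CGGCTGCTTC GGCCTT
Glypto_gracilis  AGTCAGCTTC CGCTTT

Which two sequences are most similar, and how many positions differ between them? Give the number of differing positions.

Pairwise Hamming distances:
  Ficto_borealis vs Bracho_nigra: 5
  Ficto_borealis vs Ictero_rubra: 3
  Ficto_borealis vs Glypto_gracilis: 2
  Bracho_nigra vs Ictero_rubra: 8
  Bracho_nigra vs Glypto_gracilis: 6
  Ictero_rubra vs Glypto_gracilis: 5
The smallest is 2, between Ficto_borealis and Glypto_gracilis.

2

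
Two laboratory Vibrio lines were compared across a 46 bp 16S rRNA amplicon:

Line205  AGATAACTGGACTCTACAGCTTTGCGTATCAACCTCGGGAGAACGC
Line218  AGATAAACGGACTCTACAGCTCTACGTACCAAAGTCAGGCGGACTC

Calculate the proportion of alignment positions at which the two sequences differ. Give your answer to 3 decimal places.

Differing sites — 7:C/A; 8:T/C; 22:T/C; 24:G/A; 29:T/C; 33:C/A; 34:C/G; 37:G/A; 40:A/C; 42:A/G; 45:G/T.
There are 11 differences over 46 sites, so p = 11/46 = 0.239.

0.239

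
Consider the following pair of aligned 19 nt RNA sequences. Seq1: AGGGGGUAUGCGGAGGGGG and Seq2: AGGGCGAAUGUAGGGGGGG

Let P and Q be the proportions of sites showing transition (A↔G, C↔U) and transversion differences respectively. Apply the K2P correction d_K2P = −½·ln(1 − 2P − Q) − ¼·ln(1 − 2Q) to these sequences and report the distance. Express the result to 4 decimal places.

Differing sites — 5:G/C (Tv); 7:U/A (Tv); 11:C/U (Ti); 12:G/A (Ti); 14:A/G (Ti).
Of the 5 differences, 3 transitions and 2 transversions over 19 sites: P = 3/19 = 0.157895, Q = 2/19 = 0.105263.
d = −0.5·ln(0.578947) − 0.25·ln(0.789474) = −0.5·(-0.546544) − 0.25·(-0.236388) = 0.3324.

0.3324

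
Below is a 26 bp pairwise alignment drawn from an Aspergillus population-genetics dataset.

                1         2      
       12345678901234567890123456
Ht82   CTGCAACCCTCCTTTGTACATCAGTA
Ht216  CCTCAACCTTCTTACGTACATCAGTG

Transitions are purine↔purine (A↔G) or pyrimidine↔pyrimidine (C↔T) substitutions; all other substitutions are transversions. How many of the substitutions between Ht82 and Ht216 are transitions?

5

Differing sites — 2:T/C (Ti); 3:G/T (Tv); 9:C/T (Ti); 12:C/T (Ti); 14:T/A (Tv); 15:T/C (Ti); 26:A/G (Ti).
Of the 7 differences, 5 transitions and 2 transversions, so the answer is 5.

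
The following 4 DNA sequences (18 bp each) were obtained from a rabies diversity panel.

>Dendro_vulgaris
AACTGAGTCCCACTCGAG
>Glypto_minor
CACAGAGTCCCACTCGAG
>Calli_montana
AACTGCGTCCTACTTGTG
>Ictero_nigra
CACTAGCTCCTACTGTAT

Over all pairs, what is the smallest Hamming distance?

Pairwise Hamming distances:
  Dendro_vulgaris vs Glypto_minor: 2
  Dendro_vulgaris vs Calli_montana: 4
  Dendro_vulgaris vs Ictero_nigra: 8
  Glypto_minor vs Calli_montana: 6
  Glypto_minor vs Ictero_nigra: 8
  Calli_montana vs Ictero_nigra: 8
The smallest is 2, between Dendro_vulgaris and Glypto_minor.

2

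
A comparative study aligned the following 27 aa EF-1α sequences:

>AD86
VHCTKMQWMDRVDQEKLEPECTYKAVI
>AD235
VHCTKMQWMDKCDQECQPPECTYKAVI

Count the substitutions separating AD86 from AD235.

5

Mismatches occur at site 11 (R↔K), site 12 (V↔C), site 16 (K↔C), site 17 (L↔Q), site 18 (E↔P).
That gives 5 mismatches out of 27 aligned sites, so the Hamming distance is 5.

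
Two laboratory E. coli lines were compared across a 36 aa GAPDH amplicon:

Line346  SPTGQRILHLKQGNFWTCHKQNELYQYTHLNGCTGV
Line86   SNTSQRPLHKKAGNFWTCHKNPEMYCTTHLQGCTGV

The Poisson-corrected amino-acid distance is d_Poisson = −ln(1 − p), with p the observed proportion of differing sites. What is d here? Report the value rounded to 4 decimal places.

Mismatches occur at site 2 (P↔N), site 4 (G↔S), site 7 (I↔P), site 10 (L↔K), site 12 (Q↔A), site 21 (Q↔N), site 22 (N↔P), site 24 (L↔M), site 26 (Q↔C), site 27 (Y↔T), site 31 (N↔Q).
p = 11/36 = 0.305556.
d = −ln(1 − 0.305556) = −ln(0.694444) = 0.3646.

0.3646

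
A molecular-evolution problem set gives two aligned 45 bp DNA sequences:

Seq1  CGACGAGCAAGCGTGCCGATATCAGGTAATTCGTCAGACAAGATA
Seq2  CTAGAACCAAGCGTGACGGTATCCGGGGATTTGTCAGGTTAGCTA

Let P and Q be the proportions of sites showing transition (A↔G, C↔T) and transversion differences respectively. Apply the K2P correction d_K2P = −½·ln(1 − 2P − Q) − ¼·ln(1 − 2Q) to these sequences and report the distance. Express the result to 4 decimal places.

0.4037

Differing sites — 2:G/T (Tv); 4:C/G (Tv); 5:G/A (Ti); 7:G/C (Tv); 16:C/A (Tv); 19:A/G (Ti); 24:A/C (Tv); 27:T/G (Tv); 28:A/G (Ti); 32:C/T (Ti); 38:A/G (Ti); 39:C/T (Ti); 40:A/T (Tv); 43:A/C (Tv).
Of the 14 differences, 6 transitions and 8 transversions over 45 sites: P = 6/45 = 0.133333, Q = 8/45 = 0.177778.
d = −0.5·ln(0.555556) − 0.25·ln(0.644444) = −0.5·(-0.587786) − 0.25·(-0.439367) = 0.4037.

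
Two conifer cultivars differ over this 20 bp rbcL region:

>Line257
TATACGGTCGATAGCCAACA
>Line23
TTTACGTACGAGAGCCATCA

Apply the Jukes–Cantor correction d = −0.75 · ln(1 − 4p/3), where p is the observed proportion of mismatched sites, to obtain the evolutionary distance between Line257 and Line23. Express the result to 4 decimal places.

0.3041

Mismatches occur at site 2 (A/T), site 7 (G/T), site 8 (T/A), site 12 (T/G), site 18 (A/T).
p = 5/20 = 0.250000.
d = −0.75 · ln(1 − (4/3)·0.250000) = −0.75 · ln(0.666667) = −0.75 · (-0.405465) = 0.3041.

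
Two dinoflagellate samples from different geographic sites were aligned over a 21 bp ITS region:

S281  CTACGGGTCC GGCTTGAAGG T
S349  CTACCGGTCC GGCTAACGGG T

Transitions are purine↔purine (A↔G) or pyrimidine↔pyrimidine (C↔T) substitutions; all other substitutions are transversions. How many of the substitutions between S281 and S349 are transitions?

2

The sequences differ at positions 5 (G/C, transversion), 15 (T/A, transversion), 16 (G/A, transition), 17 (A/C, transversion), 18 (A/G, transition).
Of the 5 differences, 2 transitions and 3 transversions, so the answer is 2.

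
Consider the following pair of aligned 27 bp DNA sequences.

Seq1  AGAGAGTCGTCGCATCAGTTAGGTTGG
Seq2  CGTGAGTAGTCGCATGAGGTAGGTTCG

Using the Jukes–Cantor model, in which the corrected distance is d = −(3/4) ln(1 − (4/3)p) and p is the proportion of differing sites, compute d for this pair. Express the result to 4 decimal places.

Mismatches occur at site 1 (A↔C), site 3 (A↔T), site 8 (C↔A), site 16 (C↔G), site 19 (T↔G), site 26 (G↔C).
p = 6/27 = 0.222222.
d = −0.75 · ln(1 − (4/3)·0.222222) = −0.75 · ln(0.703704) = −0.75 · (-0.351397) = 0.2635.

0.2635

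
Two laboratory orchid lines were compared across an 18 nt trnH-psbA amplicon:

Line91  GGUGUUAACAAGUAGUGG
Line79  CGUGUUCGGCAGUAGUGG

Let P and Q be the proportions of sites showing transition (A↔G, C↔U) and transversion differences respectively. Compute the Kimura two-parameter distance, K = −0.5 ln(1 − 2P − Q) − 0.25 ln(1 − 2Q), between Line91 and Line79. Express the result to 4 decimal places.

Differing sites — 1:G/C (Tv); 7:A/C (Tv); 8:A/G (Ti); 9:C/G (Tv); 10:A/C (Tv).
Of the 5 differences, 1 transition and 4 transversions over 18 sites: P = 1/18 = 0.055556, Q = 4/18 = 0.222222.
d = −0.5·ln(0.666666) − 0.25·ln(0.555556) = −0.5·(-0.405466) − 0.25·(-0.587786) = 0.3497.

0.3497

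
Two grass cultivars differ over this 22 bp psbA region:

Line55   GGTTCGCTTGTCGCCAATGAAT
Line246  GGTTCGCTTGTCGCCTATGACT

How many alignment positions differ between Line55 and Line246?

Mismatches occur at site 16 (A→T), site 21 (A→C).
That gives 2 mismatches out of 22 aligned sites, so the Hamming distance is 2.

2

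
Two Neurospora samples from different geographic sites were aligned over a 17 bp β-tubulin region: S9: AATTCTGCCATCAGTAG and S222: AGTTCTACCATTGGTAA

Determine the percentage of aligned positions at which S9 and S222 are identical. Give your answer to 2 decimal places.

70.59%

Mismatches occur at site 2 (A→G), site 7 (G→A), site 12 (C→T), site 13 (A→G), site 17 (G→A).
12 of the 17 sites match, so the percent identity is 12/17 × 100 = 70.59%.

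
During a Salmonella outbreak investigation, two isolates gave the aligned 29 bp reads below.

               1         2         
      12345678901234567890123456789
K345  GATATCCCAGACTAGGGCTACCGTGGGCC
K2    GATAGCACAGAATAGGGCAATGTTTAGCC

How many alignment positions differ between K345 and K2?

9

The sequences differ at positions 5 (T/G), 7 (C/A), 12 (C/A), 19 (T/A), 21 (C/T), 22 (C/G), 23 (G/T), 25 (G/T), 26 (G/A).
That gives 9 mismatches out of 29 aligned sites, so the Hamming distance is 9.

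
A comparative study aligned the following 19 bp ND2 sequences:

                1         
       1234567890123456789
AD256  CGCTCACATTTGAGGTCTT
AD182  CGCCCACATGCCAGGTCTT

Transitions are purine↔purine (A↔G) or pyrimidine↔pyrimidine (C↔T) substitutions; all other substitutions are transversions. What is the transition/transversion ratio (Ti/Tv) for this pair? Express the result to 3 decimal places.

1.000

Mismatches occur at site 4 (T→C, transition), site 10 (T→G, transversion), site 11 (T→C, transition), site 12 (G→C, transversion).
Of the 4 differences, 2 transitions and 2 transversions, so Ti/Tv = 2/2 = 1.000.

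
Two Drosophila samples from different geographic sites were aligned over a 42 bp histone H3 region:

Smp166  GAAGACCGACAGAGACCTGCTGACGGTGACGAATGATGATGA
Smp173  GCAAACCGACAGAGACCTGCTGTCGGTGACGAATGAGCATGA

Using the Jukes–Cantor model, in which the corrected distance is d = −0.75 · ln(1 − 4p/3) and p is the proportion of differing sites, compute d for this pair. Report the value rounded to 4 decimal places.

Mismatches occur at site 2 (A→C), site 4 (G→A), site 23 (A→T), site 37 (T→G), site 38 (G→C).
p = 5/42 = 0.119048.
d = −0.75 · ln(1 − (4/3)·0.119048) = −0.75 · ln(0.841269) = −0.75 · (-0.172844) = 0.1296.

0.1296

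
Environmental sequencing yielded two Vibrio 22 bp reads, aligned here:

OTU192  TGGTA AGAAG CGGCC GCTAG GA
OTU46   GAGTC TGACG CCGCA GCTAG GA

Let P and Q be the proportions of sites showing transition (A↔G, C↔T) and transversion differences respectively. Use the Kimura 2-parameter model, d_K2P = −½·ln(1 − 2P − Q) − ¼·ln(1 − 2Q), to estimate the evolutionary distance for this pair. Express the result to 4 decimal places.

Differing sites — 1:T/G (Tv); 2:G/A (Ti); 5:A/C (Tv); 6:A/T (Tv); 9:A/C (Tv); 12:G/C (Tv); 15:C/A (Tv).
Of the 7 differences, 1 transition and 6 transversions over 22 sites: P = 1/22 = 0.045455, Q = 6/22 = 0.272727.
d = −0.5·ln(0.636363) − 0.25·ln(0.454546) = −0.5·(-0.451986) − 0.25·(-0.788456) = 0.4231.

0.4231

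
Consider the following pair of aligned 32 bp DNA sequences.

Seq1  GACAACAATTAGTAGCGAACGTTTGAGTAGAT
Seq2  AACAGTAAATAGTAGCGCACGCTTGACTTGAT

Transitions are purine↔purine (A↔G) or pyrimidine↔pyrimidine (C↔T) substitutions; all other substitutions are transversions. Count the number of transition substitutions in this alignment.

Differing sites — 1:G/A (Ti); 5:A/G (Ti); 6:C/T (Ti); 9:T/A (Tv); 18:A/C (Tv); 22:T/C (Ti); 27:G/C (Tv); 29:A/T (Tv).
Of the 8 differences, 4 transitions and 4 transversions, so the answer is 4.

4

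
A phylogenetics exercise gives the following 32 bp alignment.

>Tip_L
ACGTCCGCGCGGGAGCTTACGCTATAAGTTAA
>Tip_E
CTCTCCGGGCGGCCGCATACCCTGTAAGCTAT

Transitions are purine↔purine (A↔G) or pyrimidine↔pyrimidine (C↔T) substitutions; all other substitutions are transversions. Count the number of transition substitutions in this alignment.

3

Differing sites — 1:A/C (Tv); 2:C/T (Ti); 3:G/C (Tv); 8:C/G (Tv); 13:G/C (Tv); 14:A/C (Tv); 17:T/A (Tv); 21:G/C (Tv); 24:A/G (Ti); 29:T/C (Ti); 32:A/T (Tv).
Of the 11 differences, 3 transitions and 8 transversions, so the answer is 3.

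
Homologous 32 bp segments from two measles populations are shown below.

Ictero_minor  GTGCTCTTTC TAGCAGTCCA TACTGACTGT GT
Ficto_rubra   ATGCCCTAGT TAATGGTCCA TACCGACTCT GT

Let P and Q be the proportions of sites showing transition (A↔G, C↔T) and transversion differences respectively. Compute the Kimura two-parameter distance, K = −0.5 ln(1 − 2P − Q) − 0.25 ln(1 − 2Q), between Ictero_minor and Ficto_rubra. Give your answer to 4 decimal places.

The sequences differ at positions 1 (G/A, transition), 5 (T/C, transition), 8 (T/A, transversion), 9 (T/G, transversion), 10 (C/T, transition), 13 (G/A, transition), 14 (C/T, transition), 15 (A/G, transition), 24 (T/C, transition), 29 (G/C, transversion).
Of the 10 differences, 7 transitions and 3 transversions over 32 sites: P = 7/32 = 0.218750, Q = 3/32 = 0.093750.
d = −0.5·ln(0.468750) − 0.25·ln(0.812500) = −0.5·(-0.757686) − 0.25·(-0.207639) = 0.4308.

0.4308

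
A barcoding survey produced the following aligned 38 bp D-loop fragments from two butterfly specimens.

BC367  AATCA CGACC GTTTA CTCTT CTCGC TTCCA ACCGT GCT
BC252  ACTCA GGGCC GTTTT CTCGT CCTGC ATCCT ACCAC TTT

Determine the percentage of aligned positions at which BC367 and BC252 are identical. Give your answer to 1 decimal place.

65.8%

Mismatches occur at site 2 (A↔C), site 6 (C↔G), site 8 (A↔G), site 15 (A↔T), site 19 (T↔G), site 22 (T↔C), site 23 (C↔T), site 26 (T↔A), site 30 (A↔T), site 34 (G↔A), site 35 (T↔C), site 36 (G↔T), site 37 (C↔T).
25 of the 38 sites match, so the percent identity is 25/38 × 100 = 65.8%.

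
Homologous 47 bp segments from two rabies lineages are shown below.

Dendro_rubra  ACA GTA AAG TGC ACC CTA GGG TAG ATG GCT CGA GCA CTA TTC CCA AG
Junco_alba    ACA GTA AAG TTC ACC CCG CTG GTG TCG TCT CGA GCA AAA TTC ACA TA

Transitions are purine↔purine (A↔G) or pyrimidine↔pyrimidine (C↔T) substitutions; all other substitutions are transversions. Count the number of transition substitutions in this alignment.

The sequences differ at positions 11 (G/T, transversion), 17 (T/C, transition), 18 (A/G, transition), 19 (G/C, transversion), 20 (G/T, transversion), 22 (T/G, transversion), 23 (A/T, transversion), 25 (A/T, transversion), 26 (T/C, transition), 28 (G/T, transversion), 37 (C/A, transversion), 38 (T/A, transversion), 43 (C/A, transversion), 46 (A/T, transversion), 47 (G/A, transition).
Of the 15 differences, 4 transitions and 11 transversions, so the answer is 4.

4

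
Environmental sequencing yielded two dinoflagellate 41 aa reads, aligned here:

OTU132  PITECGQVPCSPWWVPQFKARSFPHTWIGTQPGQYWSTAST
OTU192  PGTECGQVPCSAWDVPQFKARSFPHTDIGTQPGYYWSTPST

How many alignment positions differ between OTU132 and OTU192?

Differing sites — 2:I/G; 12:P/A; 14:W/D; 27:W/D; 34:Q/Y; 39:A/P.
That gives 6 mismatches out of 41 aligned sites, so the Hamming distance is 6.

6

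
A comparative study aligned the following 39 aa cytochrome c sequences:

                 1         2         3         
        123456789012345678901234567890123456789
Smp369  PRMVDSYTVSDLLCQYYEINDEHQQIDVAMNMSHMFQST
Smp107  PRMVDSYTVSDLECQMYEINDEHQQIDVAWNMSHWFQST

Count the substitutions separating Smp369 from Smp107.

Differing sites — 13:L/E; 16:Y/M; 30:M/W; 35:M/W.
That gives 4 mismatches out of 39 aligned sites, so the Hamming distance is 4.

4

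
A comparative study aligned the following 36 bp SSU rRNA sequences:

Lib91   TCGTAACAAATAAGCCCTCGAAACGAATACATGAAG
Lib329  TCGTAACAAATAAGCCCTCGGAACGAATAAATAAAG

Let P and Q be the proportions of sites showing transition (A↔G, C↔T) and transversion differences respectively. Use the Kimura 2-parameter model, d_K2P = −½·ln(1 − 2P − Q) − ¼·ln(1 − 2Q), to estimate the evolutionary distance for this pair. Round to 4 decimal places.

0.0891

Mismatches occur at site 21 (A→G, transition), site 30 (C→A, transversion), site 33 (G→A, transition).
Of the 3 differences, 2 transitions and 1 transversion over 36 sites: P = 2/36 = 0.055556, Q = 1/36 = 0.027778.
d = −0.5·ln(0.861110) − 0.25·ln(0.944444) = −0.5·(-0.149533) − 0.25·(-0.057159) = 0.0891.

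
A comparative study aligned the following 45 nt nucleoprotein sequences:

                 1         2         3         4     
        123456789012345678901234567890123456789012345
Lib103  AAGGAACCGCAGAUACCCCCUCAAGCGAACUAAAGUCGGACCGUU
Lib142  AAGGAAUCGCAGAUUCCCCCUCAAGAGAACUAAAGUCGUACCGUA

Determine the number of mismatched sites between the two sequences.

Differing sites — 7:C/U; 15:A/U; 26:C/A; 39:G/U; 45:U/A.
That gives 5 mismatches out of 45 aligned sites, so the Hamming distance is 5.

5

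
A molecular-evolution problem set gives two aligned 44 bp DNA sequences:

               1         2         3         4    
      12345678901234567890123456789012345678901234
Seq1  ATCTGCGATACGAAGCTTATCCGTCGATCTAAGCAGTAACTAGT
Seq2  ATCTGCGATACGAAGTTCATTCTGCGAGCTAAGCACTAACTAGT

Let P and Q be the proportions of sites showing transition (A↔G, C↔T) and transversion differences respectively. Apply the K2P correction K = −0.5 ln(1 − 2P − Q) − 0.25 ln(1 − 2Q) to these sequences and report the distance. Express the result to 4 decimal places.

The sequences differ at positions 16 (C/T, transition), 18 (T/C, transition), 21 (C/T, transition), 23 (G/T, transversion), 24 (T/G, transversion), 28 (T/G, transversion), 36 (G/C, transversion).
Of the 7 differences, 3 transitions and 4 transversions over 44 sites: P = 3/44 = 0.068182, Q = 4/44 = 0.090909.
d = −0.5·ln(0.772727) − 0.25·ln(0.818182) = −0.5·(-0.257829) − 0.25·(-0.200670) = 0.1791.

0.1791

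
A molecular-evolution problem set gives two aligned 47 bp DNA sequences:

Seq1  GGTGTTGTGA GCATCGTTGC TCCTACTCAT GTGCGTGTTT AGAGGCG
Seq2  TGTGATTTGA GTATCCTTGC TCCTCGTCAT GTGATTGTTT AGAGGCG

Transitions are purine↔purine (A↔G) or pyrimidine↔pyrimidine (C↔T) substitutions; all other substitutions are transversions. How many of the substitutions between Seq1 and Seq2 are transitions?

Mismatches occur at site 1 (G/T, transversion), site 5 (T/A, transversion), site 7 (G/T, transversion), site 12 (C/T, transition), site 16 (G/C, transversion), site 25 (A/C, transversion), site 26 (C/G, transversion), site 34 (C/A, transversion), site 35 (G/T, transversion).
Of the 9 differences, 1 transition and 8 transversions, so the answer is 1.

1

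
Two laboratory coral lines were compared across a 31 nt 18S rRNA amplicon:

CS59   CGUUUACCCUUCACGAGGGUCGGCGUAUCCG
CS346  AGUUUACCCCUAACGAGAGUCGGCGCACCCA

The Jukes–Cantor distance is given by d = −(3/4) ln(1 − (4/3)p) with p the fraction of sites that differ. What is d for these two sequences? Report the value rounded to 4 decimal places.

0.2687

Mismatches occur at site 1 (C/A), site 10 (U/C), site 12 (C/A), site 18 (G/A), site 26 (U/C), site 28 (U/C), site 31 (G/A).
p = 7/31 = 0.225806.
d = −0.75 · ln(1 − (4/3)·0.225806) = −0.75 · ln(0.698925) = −0.75 · (-0.358212) = 0.2687.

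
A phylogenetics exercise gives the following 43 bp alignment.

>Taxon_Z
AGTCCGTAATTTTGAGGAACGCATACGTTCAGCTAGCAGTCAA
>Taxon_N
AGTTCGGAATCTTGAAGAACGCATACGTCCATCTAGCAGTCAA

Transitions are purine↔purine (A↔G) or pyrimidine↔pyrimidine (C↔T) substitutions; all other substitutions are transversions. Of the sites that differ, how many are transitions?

4

The sequences differ at positions 4 (C/T, transition), 7 (T/G, transversion), 11 (T/C, transition), 16 (G/A, transition), 29 (T/C, transition), 32 (G/T, transversion).
Of the 6 differences, 4 transitions and 2 transversions, so the answer is 4.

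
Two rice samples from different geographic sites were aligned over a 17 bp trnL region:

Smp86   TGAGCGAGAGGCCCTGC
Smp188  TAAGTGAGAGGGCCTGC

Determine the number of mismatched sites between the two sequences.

3

The sequences differ at positions 2 (G/A), 5 (C/T), 12 (C/G).
That gives 3 mismatches out of 17 aligned sites, so the Hamming distance is 3.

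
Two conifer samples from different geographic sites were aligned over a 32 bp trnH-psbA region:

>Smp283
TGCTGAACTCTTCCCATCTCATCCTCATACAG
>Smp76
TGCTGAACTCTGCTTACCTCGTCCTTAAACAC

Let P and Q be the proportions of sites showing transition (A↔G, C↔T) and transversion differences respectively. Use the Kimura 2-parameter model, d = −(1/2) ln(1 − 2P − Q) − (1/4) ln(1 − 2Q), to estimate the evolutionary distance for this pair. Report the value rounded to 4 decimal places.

0.3126

Differing sites — 12:T/G (Tv); 14:C/T (Ti); 15:C/T (Ti); 17:T/C (Ti); 21:A/G (Ti); 26:C/T (Ti); 28:T/A (Tv); 32:G/C (Tv).
Of the 8 differences, 5 transitions and 3 transversions over 32 sites: P = 5/32 = 0.156250, Q = 3/32 = 0.093750.
d = −0.5·ln(0.593750) − 0.25·ln(0.812500) = −0.5·(-0.521297) − 0.25·(-0.207639) = 0.3126.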